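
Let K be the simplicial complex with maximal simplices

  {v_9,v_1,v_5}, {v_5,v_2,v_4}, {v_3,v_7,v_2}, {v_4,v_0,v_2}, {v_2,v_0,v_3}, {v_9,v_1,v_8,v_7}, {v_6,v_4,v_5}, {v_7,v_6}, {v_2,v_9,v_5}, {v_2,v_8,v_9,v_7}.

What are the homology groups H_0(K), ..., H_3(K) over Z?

Take the total order v_0 < v_1 < v_2 < v_3 < v_4 < v_5 < v_6 < v_7 < v_8 < v_9 on the vertex set. Then K (dimension 3) consists of the simplices:

  0-simplices (10): [v_0], [v_1], [v_2], [v_3], [v_4], [v_5], [v_6], [v_7], [v_8], [v_9]
  1-simplices (22): (22 of them)
  2-simplices (14): (14 of them)
  3-simplices (2): [v_1,v_7,v_8,v_9], [v_2,v_7,v_8,v_9]

giving chain groups C_0 ≅ Z^10, C_1 ≅ Z^22, C_2 ≅ Z^14, C_3 ≅ Z^2.

The boundary map ∂_1: C_1 → C_0 is given by ∂[p,q] = [q] − [p]. For instance
  ∂[v_2,v_4] = [v_4] − [v_2].
The 10×22 boundary matrix has rank 9 and Smith normal form diag(1,1,1,1,1,1,1,1,1).

∂_2: C_2 → C_1 maps a triangle to the signed sum of its edges. For instance
  ∂[v_1,v_7,v_9] = [v_7,v_9] − [v_1,v_9] + [v_1,v_7],
  ∂[v_0,v_2,v_3] = [v_2,v_3] − [v_0,v_3] + [v_0,v_2].
As a 22×14 matrix over Z this has rank 12, with invariant factors (1,1,1,1,1,1,1,1,1,1,1,1).

Boundary ∂_3: C_3 → C_2 sends each 3-simplex σ to the alternating sum Σ_i (−1)^i (σ with its i-th vertex removed). For instance
  ∂[v_1,v_7,v_8,v_9] = [v_7,v_8,v_9] − [v_1,v_8,v_9] + [v_1,v_7,v_9] − [v_1,v_7,v_8],
  ∂[v_2,v_7,v_8,v_9] = [v_7,v_8,v_9] − [v_2,v_8,v_9] + [v_2,v_7,v_9] − [v_2,v_7,v_8].
This gives a 14×2 integer matrix of rank 2; reducing to Smith normal form yields diagonal entries (1,1).

Computing H_k = (kernel of ∂_k) / (image of ∂_{k+1}):

  H_0: rank C_0 − rank ∂_1 = 10 − 9 = 1, and the invariant factors of ∂_1 are all 1, so H_0 = Z.
  H_1: rank ker ∂_1 − rank ∂_2 = (22 − 9) − 12 = 1, and the invariant factors of ∂_2 are all 1, so H_1 = Z.
  H_2: rank ker ∂_2 − rank ∂_3 = (14 − 12) − 2 = 0, and the invariant factors of ∂_3 are all 1, so H_2 = 0.
  H_3: rank ker ∂_3 − rank ∂_4 = (2 − 2) − 0 = 0, and there is no ∂_4, so H_3 = 0.

H_0 ≅ Z,  H_1 ≅ Z,  H_2 = 0,  H_3 = 0.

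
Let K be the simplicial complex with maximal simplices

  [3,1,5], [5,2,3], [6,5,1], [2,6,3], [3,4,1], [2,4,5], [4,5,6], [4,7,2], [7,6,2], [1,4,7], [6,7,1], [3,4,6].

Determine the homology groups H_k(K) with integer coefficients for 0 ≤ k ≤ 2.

We work with the vertex ordering 1 < 2 < 3 < 4 < 5 < 6 < 7. The simplices of K, each written with vertices in increasing order, are:

  0-simplices (7): [1], [2], [3], [4], [5], [6], [7]
  1-simplices (18): [1,3], [1,4], [1,5], [1,6], [1,7], [2,3], [2,4], [2,5], [2,6], [2,7], [3,4], [3,5], [3,6], [4,5], [4,6], [4,7], [5,6], [6,7]
  2-simplices (12): [1,3,4], [1,3,5], [1,4,7], [1,5,6], [1,6,7], [2,3,5], [2,3,6], [2,4,5], [2,4,7], [2,6,7], [3,4,6], [4,5,6]

Hence C_0 ≅ Z^7, C_1 ≅ Z^18, C_2 ≅ Z^12.

∂_1: C_1 → C_0 is given by ∂[p,q] = [q] − [p]. For instance
  ∂[1,7] = [7] − [1].
As a 7×18 matrix over Z this has rank 6, with invariant factors (1,1,1,1,1,1).

∂_2: C_2 → C_1 acts by ∂[p,q,r] = [q,r] − [p,r] + [p,q]. For instance
  ∂[1,3,4] = [3,4] − [1,4] + [1,3],
  ∂[2,4,7] = [4,7] − [2,7] + [2,4].
The 18×12 boundary matrix has rank 12 and Smith normal form diag(1,1,1,1,1,1,1,1,1,1,1,2).

Reading off H_k = ker ∂_k / im ∂_{k+1}:

  H_0: rank C_0 − rank ∂_1 = 7 − 6 = 1, and the invariant factors of ∂_1 are all 1, so H_0 = Z.
  H_1: rank ker ∂_1 − rank ∂_2 = (18 − 6) − 12 = 0, and ∂_2 has invariant factor 2 > 1, so H_1 = Z_2.
  H_2: rank ker ∂_2 − rank ∂_3 = (12 − 12) − 0 = 0, and there is no ∂_3, so H_2 = 0.

As a check, the Euler characteristic is 7 − 18 + 12 = 1, which agrees with 1 − 0 + 0 = 1.
(K is a triangulation of the real projective plane RP^2.)

H_0 ≅ Z,  H_1 ≅ Z_2,  H_2 = 0.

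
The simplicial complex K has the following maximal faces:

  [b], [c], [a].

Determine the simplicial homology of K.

Fix the vertex order a < b < c and write every simplex with vertices in increasing order. Then dim K = 0 and the simplices of K are:

  0-simplices (3): a, b, c

giving chain groups C_0 ≅ Z^3.

From H_k ≅ ker(∂_k) / im(∂_{k+1}) we obtain:

  H_0: rank C_0 − rank ∂_1 = 3 − 0 = 3, and there is no ∂_1, so H_0 = Z^3.

H_0 ≅ Z^3.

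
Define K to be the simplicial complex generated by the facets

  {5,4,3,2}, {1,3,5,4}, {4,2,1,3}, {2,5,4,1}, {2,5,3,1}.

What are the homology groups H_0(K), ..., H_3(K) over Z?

H_0 ≅ Z,  H_1 = 0,  H_2 = 0,  H_3 ≅ Z.

K has 5 vertices, 10 edges, 10 triangles, 5 3-simplices.
rank ∂_0 = 0, rank ∂_1 = 4 ⇒ b_0 = 5 − 0 − 4 = 1; all invariant factors of ∂_1 are 1 so no torsion. So H_0 = Z.
rank ∂_1 = 4, rank ∂_2 = 6 ⇒ b_1 = 10 − 4 − 6 = 0; all invariant factors of ∂_2 are 1 so no torsion. So H_1 = 0.
rank ∂_2 = 6, rank ∂_3 = 4 ⇒ b_2 = 10 − 6 − 4 = 0; all invariant factors of ∂_3 are 1 so no torsion. So H_2 = 0.
rank ∂_3 = 4, rank ∂_4 = 0 ⇒ b_3 = 5 − 4 − 0 = 1. So H_3 = Z.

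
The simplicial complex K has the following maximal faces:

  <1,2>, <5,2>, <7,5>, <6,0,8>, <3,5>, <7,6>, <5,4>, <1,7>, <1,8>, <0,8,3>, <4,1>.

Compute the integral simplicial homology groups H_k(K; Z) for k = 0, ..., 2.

H_0 = Z,  H_1 = Z^4,  H_2 = 0.

We work with the vertex ordering 0 < 1 < 2 < 3 < 4 < 5 < 6 < 7 < 8. The simplices of K, each written with vertices in increasing order, are:

  0-simplices (9): [0], [1], [2], [3], [4], [5], [6], [7], [8]
  1-simplices (14): [0,3], [0,6], [0,8], [1,2], [1,4], [1,7], [1,8], [2,5], [3,5], [3,8], [4,5], [5,7], [6,7], [6,8]
  2-simplices (2): [0,3,8], [0,6,8]

giving chain groups C_0 ≅ Z^9, C_1 ≅ Z^14, C_2 ≅ Z^2.

Boundary ∂_1: C_1 → C_0 sends each edge [p,q] (with p < q) to q − p.
As a 9×14 matrix over Z this has rank 8, with invariant factors (1,1,1,1,1,1,1,1).

Boundary ∂_2: C_2 → C_1 maps a triangle to the signed sum of its edges. For instance
  ∂[0,6,8] = [6,8] − [0,8] + [0,6],
  ∂[0,3,8] = [3,8] − [0,8] + [0,3].
As a 14×2 matrix over Z this has rank 2, with invariant factors (1,1).

Reading off H_k = ker ∂_k / im ∂_{k+1}:

  H_0: rank C_0 − rank ∂_1 = 9 − 8 = 1, and the invariant factors of ∂_1 are all 1, so H_0 = Z.
  H_1: rank ker ∂_1 − rank ∂_2 = (14 − 8) − 2 = 4, and the invariant factors of ∂_2 are all 1, so H_1 = Z^4.
  H_2: rank ker ∂_2 − rank ∂_3 = (2 − 2) − 0 = 0, and there is no ∂_3, so H_2 = 0.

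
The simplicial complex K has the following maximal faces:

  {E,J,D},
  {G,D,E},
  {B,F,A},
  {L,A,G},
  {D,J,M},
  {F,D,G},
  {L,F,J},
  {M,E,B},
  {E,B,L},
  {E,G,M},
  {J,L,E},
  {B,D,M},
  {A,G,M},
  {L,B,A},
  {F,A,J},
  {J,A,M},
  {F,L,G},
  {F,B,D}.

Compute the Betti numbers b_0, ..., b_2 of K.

Take the total order A < B < D < E < F < G < J < L < M on the vertex set. Then K (dimension 2) consists of the simplices:

  0-simplices (9): A, B, D, E, F, G, J, L, M
  1-simplices (27): AB, AF, AG, AJ, AL, AM, BD, BE, BF, BL, BM, DE, DF, DG, DJ, DM, EG, EJ, EL, EM, FG, FJ, FL, GL, GM, JL, JM
  2-simplices (18): ABF, ABL, AFJ, AGL, AGM, AJM, BDF, BDM, BEL, BEM, DEG, DEJ, DFG, DJM, EGM, EJL, FGL, FJL

so the chain groups are C_0 ≅ Z^9, C_1 ≅ Z^27, C_2 ≅ Z^18.

Boundary ∂_1: C_1 → C_0 maps an edge to its endpoints' difference, ∂[p,q] = q − p.
The resulting 9×27 matrix has rank 8, and its Smith normal form has invariant factors (1,1,1,1,1,1,1,1).

∂_2: C_2 → C_1 sends each 2-simplex [p,q,r] to [q,r] − [p,r] + [p,q]. For instance
  ∂BDM = DM − BM + BD,
  ∂AFJ = FJ − AJ + AF.
As a 27×18 matrix over Z this has rank 18, with invariant factors (1,1,1,1,1,1,1,1,1,1,1,1,1,1,1,1,1,2).

Now H_k = ker ∂_k / im ∂_{k+1}, so:

  H_0: rank C_0 − rank ∂_1 = 9 − 8 = 1, and the invariant factors of ∂_1 are all 1, so H_0 ≅ Z.
  H_1: rank ker ∂_1 − rank ∂_2 = (27 − 8) − 18 = 1, and ∂_2 has invariant factor 2 > 1, so H_1 ≅ Z ⊕ Z/2.
  H_2: rank ker ∂_2 − rank ∂_3 = (18 − 18) − 0 = 0, and there is no ∂_3, so H_2 ≅ 0.

As a check, the Euler characteristic is 9 − 27 + 18 = 0, which agrees with 1 − 1 + 0 = 0.
(K is a triangulation of the Klein bottle.)

Hence the Betti numbers are b_0 = 1, b_1 = 1, b_2 = 0.

b_0 = 1, b_1 = 1, b_2 = 0.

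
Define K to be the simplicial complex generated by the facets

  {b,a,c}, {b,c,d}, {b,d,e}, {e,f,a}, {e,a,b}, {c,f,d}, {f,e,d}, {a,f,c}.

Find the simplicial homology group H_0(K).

We work with the vertex ordering a < b < c < d < e < f. The simplices of K, each written with vertices in increasing order, are:

  0-simplices (6): a, b, c, d, e, f
  1-simplices (12): ab, ac, ae, af, bc, bd, be, cd, cf, de, df, ef
  2-simplices (8): abc, abe, acf, aef, bcd, bde, cdf, def

so the chain groups are C_0 ≅ Z^6, C_1 ≅ Z^12, C_2 ≅ Z^8.

Boundary ∂_1: C_1 → C_0 is given by ∂[p,q] = [q] − [p].
The resulting 6×12 matrix has rank 5, and its Smith normal form has invariant factors (1,1,1,1,1).

Boundary ∂_2: C_2 → C_1 acts by ∂[p,q,r] = [q,r] − [p,r] + [p,q]. For instance
  ∂abc = bc − ac + ab,
  ∂bcd = cd − bd + bc.
The resulting 12×8 matrix has rank 7, and its Smith normal form has invariant factors (1,1,1,1,1,1,1).

From H_k ≅ ker(∂_k) / im(∂_{k+1}) we obtain:

  H_0: rank C_0 − rank ∂_1 = 6 − 5 = 1, and the invariant factors of ∂_1 are all 1, so H_0 ≅ Z.

H_0 ≅ Z.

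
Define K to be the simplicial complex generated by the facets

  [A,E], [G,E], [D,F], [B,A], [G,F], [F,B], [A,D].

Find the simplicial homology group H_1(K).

We work with the vertex ordering A < B < D < E < F < G. The simplices of K, each written with vertices in increasing order, are:

  0-simplices (6): A, B, D, E, F, G
  1-simplices (7): AB, AD, AE, BF, DF, EG, FG

so the chain groups are C_0 ≅ Z^6, C_1 ≅ Z^7.

The boundary map ∂_1: C_1 → C_0 maps an edge to its endpoints' difference, ∂[p,q] = q − p.
The 6×7 boundary matrix has rank 5 and Smith normal form diag(1,1,1,1,1).

Reading off H_k = ker ∂_k / im ∂_{k+1}:

  H_1: rank ker ∂_1 − rank ∂_2 = (7 − 5) − 0 = 2, and there is no ∂_2, so H_1 ≅ Z^2.

H_1 = Z^2.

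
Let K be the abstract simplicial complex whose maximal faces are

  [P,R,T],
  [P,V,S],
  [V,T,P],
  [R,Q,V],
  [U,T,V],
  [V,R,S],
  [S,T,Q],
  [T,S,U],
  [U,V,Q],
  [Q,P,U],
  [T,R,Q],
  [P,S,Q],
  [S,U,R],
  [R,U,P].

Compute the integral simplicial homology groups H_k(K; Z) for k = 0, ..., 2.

H_0 = Z,  H_1 = Z^2,  H_2 = Z.

We work with the vertex ordering P < Q < R < S < T < U < V. The simplices of K, each written with vertices in increasing order, are:

  0-simplices (7): P, Q, R, S, T, U, V
  1-simplices (21): PQ, PR, PS, PT, PU, PV, QR, QS, QT, QU, QV, RS, RT, RU, RV, ST, SU, SV, TU, TV, UV
  2-simplices (14): PQS, PQU, PRT, PRU, PSV, PTV, QRT, QRV, QST, QUV, RSU, RSV, STU, TUV

so the chain groups are C_0 ≅ Z^7, C_1 ≅ Z^21, C_2 ≅ Z^14.

∂_1: C_1 → C_0 maps an edge to its endpoints' difference, ∂[p,q] = q − p. For instance
  ∂RT = T − R.
The resulting 7×21 matrix has rank 6, and its Smith normal form has invariant factors (1,1,1,1,1,1).

The boundary map ∂_2: C_2 → C_1 sends each 2-simplex [p,q,r] to [q,r] − [p,r] + [p,q]. For instance
  ∂STU = TU − SU + ST,
  ∂PSV = SV − PV + PS.
This gives a 21×14 integer matrix of rank 13; reducing to Smith normal form yields diagonal entries (1,1,1,1,1,1,1,1,1,1,1,1,1).

Now H_k = ker ∂_k / im ∂_{k+1}, so:

  H_0: rank C_0 − rank ∂_1 = 7 − 6 = 1, and the invariant factors of ∂_1 are all 1, so H_0 ≅ Z.
  H_1: rank ker ∂_1 − rank ∂_2 = (21 − 6) − 13 = 2, and the invariant factors of ∂_2 are all 1, so H_1 ≅ Z^2.
  H_2: rank ker ∂_2 − rank ∂_3 = (14 − 13) − 0 = 1, and there is no ∂_3, so H_2 ≅ Z.

As a check, the Euler characteristic is 7 − 21 + 14 = 0, which agrees with 1 − 2 + 1 = 0.
(K is a triangulation of the torus T^2.)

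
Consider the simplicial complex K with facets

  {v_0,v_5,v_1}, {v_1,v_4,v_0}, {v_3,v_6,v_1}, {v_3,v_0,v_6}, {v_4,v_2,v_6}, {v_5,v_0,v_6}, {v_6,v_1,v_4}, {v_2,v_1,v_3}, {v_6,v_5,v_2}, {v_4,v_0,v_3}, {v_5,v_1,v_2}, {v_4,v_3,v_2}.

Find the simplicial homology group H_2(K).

H_2 = 0.

We work with the vertex ordering v_0 < v_1 < v_2 < v_3 < v_4 < v_5 < v_6. The simplices of K, each written with vertices in increasing order, are:

  0-simplices (7): [v_0], [v_1], [v_2], [v_3], [v_4], [v_5], [v_6]
  1-simplices (18): (18 of them)
  2-simplices (12): (12 of them)

Hence C_0 ≅ Z^7, C_1 ≅ Z^18, C_2 ≅ Z^12.

Boundary ∂_1: C_1 → C_0 maps an edge to its endpoints' difference, ∂[p,q] = q − p.
The resulting 7×18 matrix has rank 6, and its Smith normal form has invariant factors (1,1,1,1,1,1).

The boundary map ∂_2: C_2 → C_1 sends each 2-simplex [p,q,r] to [q,r] − [p,r] + [p,q]. For instance
  ∂[v_2,v_5,v_6] = [v_5,v_6] − [v_2,v_6] + [v_2,v_5],
  ∂[v_0,v_3,v_4] = [v_3,v_4] − [v_0,v_4] + [v_0,v_3].
This gives a 18×12 integer matrix of rank 12; reducing to Smith normal form yields diagonal entries (1,1,1,1,1,1,1,1,1,1,1,2).

Now H_k = ker ∂_k / im ∂_{k+1}, so:

  H_2: rank ker ∂_2 − rank ∂_3 = (12 − 12) − 0 = 0, and there is no ∂_3, so H_2 ≅ 0.

(K is a triangulation of the real projective plane RP^2.)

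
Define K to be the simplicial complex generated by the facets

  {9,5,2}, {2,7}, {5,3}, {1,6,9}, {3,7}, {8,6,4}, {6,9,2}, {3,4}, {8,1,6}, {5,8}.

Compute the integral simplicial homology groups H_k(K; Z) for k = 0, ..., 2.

H_0 = Z,  H_1 = Z^3,  H_2 = 0.

Take the total order 1 < 2 < 3 < 4 < 5 < 6 < 7 < 8 < 9 on the vertex set. Then K (dimension 2) consists of the simplices:

  0-simplices (9): [1], [2], [3], [4], [5], [6], [7], [8], [9]
  1-simplices (16): [1,6], [1,8], [1,9], [2,5], [2,6], [2,7], [2,9], [3,4], [3,5], [3,7], [4,6], [4,8], [5,8], [5,9], [6,8], [6,9]
  2-simplices (5): [1,6,8], [1,6,9], [2,5,9], [2,6,9], [4,6,8]

so the chain groups are C_0 ≅ Z^9, C_1 ≅ Z^16, C_2 ≅ Z^5.

The boundary map ∂_1: C_1 → C_0 sends each edge [p,q] (with p < q) to q − p. For instance
  ∂[1,9] = [9] − [1].
This gives a 9×16 integer matrix of rank 8; reducing to Smith normal form yields diagonal entries (1,1,1,1,1,1,1,1).

The boundary map ∂_2: C_2 → C_1 sends each 2-simplex [p,q,r] to [q,r] − [p,r] + [p,q]. For instance
  ∂[2,5,9] = [5,9] − [2,9] + [2,5],
  ∂[4,6,8] = [6,8] − [4,8] + [4,6].
This gives a 16×5 integer matrix of rank 5; reducing to Smith normal form yields diagonal entries (1,1,1,1,1).

Computing H_k = (kernel of ∂_k) / (image of ∂_{k+1}):

  H_0: rank C_0 − rank ∂_1 = 9 − 8 = 1, and the invariant factors of ∂_1 are all 1, so H_0 ≅ Z.
  H_1: rank ker ∂_1 − rank ∂_2 = (16 − 8) − 5 = 3, and the invariant factors of ∂_2 are all 1, so H_1 ≅ Z^3.
  H_2: rank ker ∂_2 − rank ∂_3 = (5 − 5) − 0 = 0, and there is no ∂_3, so H_2 ≅ 0.

As a check, the Euler characteristic is 9 − 16 + 5 = -2, which agrees with 1 − 3 + 0 = -2.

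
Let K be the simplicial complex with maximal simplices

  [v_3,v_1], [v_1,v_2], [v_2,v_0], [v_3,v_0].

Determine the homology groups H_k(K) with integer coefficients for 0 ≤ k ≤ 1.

Order the vertices as v_0 < v_1 < v_2 < v_3. Listing each simplex with vertices in this order, K has dimension 1 with simplices:

  0-simplices (4): [v_0], [v_1], [v_2], [v_3]
  1-simplices (4): [v_0,v_2], [v_0,v_3], [v_1,v_2], [v_1,v_3]

giving chain groups C_0 ≅ Z^4, C_1 ≅ Z^4.

∂_1: C_1 → C_0 maps an edge to its endpoints' difference, ∂[p,q] = q − p.
This gives a 4×4 integer matrix of rank 3; reducing to Smith normal form yields diagonal entries (1,1,1).

Now H_k = ker ∂_k / im ∂_{k+1}, so:

  H_0: rank C_0 − rank ∂_1 = 4 − 3 = 1, and the invariant factors of ∂_1 are all 1, so H_0 ≅ Z.
  H_1: rank ker ∂_1 − rank ∂_2 = (4 − 3) − 0 = 1, and there is no ∂_2, so H_1 ≅ Z.

As a check, the Euler characteristic is 4 − 4 = 0, which agrees with 1 − 1 = 0.

H_0 = Z,  H_1 = Z.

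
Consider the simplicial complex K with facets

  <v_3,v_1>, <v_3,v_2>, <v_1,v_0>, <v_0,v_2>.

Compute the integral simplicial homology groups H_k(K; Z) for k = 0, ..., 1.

H_0 = Z,  H_1 = Z.

Take the total order v_0 < v_1 < v_2 < v_3 on the vertex set. Then K (dimension 1) consists of the simplices:

  0-simplices (4): [v_0], [v_1], [v_2], [v_3]
  1-simplices (4): [v_0,v_1], [v_0,v_2], [v_1,v_3], [v_2,v_3]

giving chain groups C_0 ≅ Z^4, C_1 ≅ Z^4.

The boundary map ∂_1: C_1 → C_0 is given by ∂[p,q] = [q] − [p].
This gives a 4×4 integer matrix of rank 3; reducing to Smith normal form yields diagonal entries (1,1,1).

Now H_k = ker ∂_k / im ∂_{k+1}, so:

  H_0: rank C_0 − rank ∂_1 = 4 − 3 = 1, and the invariant factors of ∂_1 are all 1, so H_0 = Z.
  H_1: rank ker ∂_1 − rank ∂_2 = (4 − 3) − 0 = 1, and there is no ∂_2, so H_1 = Z.

As a check, the Euler characteristic is 4 − 4 = 0, which agrees with 1 − 1 = 0.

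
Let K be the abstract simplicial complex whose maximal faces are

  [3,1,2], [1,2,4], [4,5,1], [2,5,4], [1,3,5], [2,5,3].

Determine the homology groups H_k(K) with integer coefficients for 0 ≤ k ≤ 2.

Order the vertices as 1 < 2 < 3 < 4 < 5. Listing each simplex with vertices in this order, K has dimension 2 with simplices:

  0-simplices (5): [1], [2], [3], [4], [5]
  1-simplices (9): [1,2], [1,3], [1,4], [1,5], [2,3], [2,4], [2,5], [3,5], [4,5]
  2-simplices (6): [1,2,3], [1,2,4], [1,3,5], [1,4,5], [2,3,5], [2,4,5]

giving chain groups C_0 ≅ Z^5, C_1 ≅ Z^9, C_2 ≅ Z^6.

∂_1: C_1 → C_0 is given by ∂[p,q] = [q] − [p].
The 5×9 boundary matrix has rank 4 and Smith normal form diag(1,1,1,1).

Boundary ∂_2: C_2 → C_1 acts by ∂[p,q,r] = [q,r] − [p,r] + [p,q]. For instance
  ∂[2,4,5] = [4,5] − [2,5] + [2,4],
  ∂[1,4,5] = [4,5] − [1,5] + [1,4].
The resulting 9×6 matrix has rank 5, and its Smith normal form has invariant factors (1,1,1,1,1).

From H_k ≅ ker(∂_k) / im(∂_{k+1}) we obtain:

  H_0: rank C_0 − rank ∂_1 = 5 − 4 = 1, and the invariant factors of ∂_1 are all 1, so H_0 ≅ Z.
  H_1: rank ker ∂_1 − rank ∂_2 = (9 − 4) − 5 = 0, and the invariant factors of ∂_2 are all 1, so H_1 ≅ 0.
  H_2: rank ker ∂_2 − rank ∂_3 = (6 − 5) − 0 = 1, and there is no ∂_3, so H_2 ≅ Z.

(K is a triangulation of the 2-sphere S^2.)

H_0 = Z,  H_1 = 0,  H_2 = Z.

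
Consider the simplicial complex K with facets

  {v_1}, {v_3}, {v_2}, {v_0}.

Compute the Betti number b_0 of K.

b_0 = 4.

Order the vertices as v_0 < v_1 < v_2 < v_3. Listing each simplex with vertices in this order, K has dimension 0 with simplices:

  0-simplices (4): [v_0], [v_1], [v_2], [v_3]

giving chain groups C_0 ≅ Z^4.

From H_k ≅ ker(∂_k) / im(∂_{k+1}) we obtain:

  H_0: rank C_0 − rank ∂_1 = 4 − 0 = 4, and there is no ∂_1, so H_0 = Z^4.

Hence the Betti numbers are b_0 = 4.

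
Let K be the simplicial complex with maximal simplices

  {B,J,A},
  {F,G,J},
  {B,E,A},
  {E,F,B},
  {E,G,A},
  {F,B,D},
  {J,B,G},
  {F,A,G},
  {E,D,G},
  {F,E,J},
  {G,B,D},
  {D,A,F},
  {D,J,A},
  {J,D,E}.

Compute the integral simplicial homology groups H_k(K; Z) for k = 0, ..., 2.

Take the total order A < B < D < E < F < G < J on the vertex set. Then K (dimension 2) consists of the simplices:

  0-simplices (7): A, B, D, E, F, G, J
  1-simplices (21): AB, AD, AE, AF, AG, AJ, BD, BE, BF, BG, BJ, DE, DF, DG, DJ, EF, EG, EJ, FG, FJ, GJ
  2-simplices (14): ABE, ABJ, ADF, ADJ, AEG, AFG, BDF, BDG, BEF, BGJ, DEG, DEJ, EFJ, FGJ

giving chain groups C_0 ≅ Z^7, C_1 ≅ Z^21, C_2 ≅ Z^14.

Boundary ∂_1: C_1 → C_0 maps an edge to its endpoints' difference, ∂[p,q] = q − p.
The 7×21 boundary matrix has rank 6 and Smith normal form diag(1,1,1,1,1,1).

Boundary ∂_2: C_2 → C_1 maps a triangle to the signed sum of its edges. For instance
  ∂AFG = FG − AG + AF,
  ∂AEG = EG − AG + AE.
The 21×14 boundary matrix has rank 13 and Smith normal form diag(1,1,1,1,1,1,1,1,1,1,1,1,1).

Reading off H_k = ker ∂_k / im ∂_{k+1}:

  H_0: rank C_0 − rank ∂_1 = 7 − 6 = 1, and the invariant factors of ∂_1 are all 1, so H_0 = Z.
  H_1: rank ker ∂_1 − rank ∂_2 = (21 − 6) − 13 = 2, and the invariant factors of ∂_2 are all 1, so H_1 = Z^2.
  H_2: rank ker ∂_2 − rank ∂_3 = (14 − 13) − 0 = 1, and there is no ∂_3, so H_2 = Z.

H_0 = Z,  H_1 = Z^2,  H_2 = Z.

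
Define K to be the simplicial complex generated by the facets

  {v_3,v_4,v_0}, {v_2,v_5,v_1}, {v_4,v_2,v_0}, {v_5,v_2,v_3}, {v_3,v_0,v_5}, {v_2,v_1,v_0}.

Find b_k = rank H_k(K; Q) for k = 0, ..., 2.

Take the total order v_0 < v_1 < v_2 < v_3 < v_4 < v_5 on the vertex set. Then K (dimension 2) consists of the simplices:

  0-simplices (6): [v_0], [v_1], [v_2], [v_3], [v_4], [v_5]
  1-simplices (12): [v_0,v_1], [v_0,v_2], [v_0,v_3], [v_0,v_4], [v_0,v_5], [v_1,v_2], [v_1,v_5], [v_2,v_3], [v_2,v_4], [v_2,v_5], [v_3,v_4], [v_3,v_5]
  2-simplices (6): [v_0,v_1,v_2], [v_0,v_2,v_4], [v_0,v_3,v_4], [v_0,v_3,v_5], [v_1,v_2,v_5], [v_2,v_3,v_5]

so the chain groups are C_0 ≅ Z^6, C_1 ≅ Z^12, C_2 ≅ Z^6.

∂_1: C_1 → C_0 is given by ∂[p,q] = [q] − [p]. For instance
  ∂[v_0,v_5] = [v_5] − [v_0].
The resulting 6×12 matrix has rank 5, and its Smith normal form has invariant factors (1,1,1,1,1).

The boundary map ∂_2: C_2 → C_1 sends each 2-simplex [p,q,r] to [q,r] − [p,r] + [p,q]. For instance
  ∂[v_0,v_2,v_4] = [v_2,v_4] − [v_0,v_4] + [v_0,v_2],
  ∂[v_1,v_2,v_5] = [v_2,v_5] − [v_1,v_5] + [v_1,v_2].
The resulting 12×6 matrix has rank 6, and its Smith normal form has invariant factors (1,1,1,1,1,1).

Reading off H_k = ker ∂_k / im ∂_{k+1}:

  H_0: rank C_0 − rank ∂_1 = 6 − 5 = 1, and the invariant factors of ∂_1 are all 1, so H_0 = Z.
  H_1: rank ker ∂_1 − rank ∂_2 = (12 − 5) − 6 = 1, and the invariant factors of ∂_2 are all 1, so H_1 = Z.
  H_2: rank ker ∂_2 − rank ∂_3 = (6 − 6) − 0 = 0, and there is no ∂_3, so H_2 = 0.

Hence the Betti numbers are b_0 = 1, b_1 = 1, b_2 = 0.

b_0 = 1, b_1 = 1, b_2 = 0.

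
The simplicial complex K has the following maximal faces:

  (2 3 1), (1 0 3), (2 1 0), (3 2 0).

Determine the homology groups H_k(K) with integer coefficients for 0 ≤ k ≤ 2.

We work with the vertex ordering 0 < 1 < 2 < 3. The simplices of K, each written with vertices in increasing order, are:

  0-simplices (4): [0], [1], [2], [3]
  1-simplices (6): [0,1], [0,2], [0,3], [1,2], [1,3], [2,3]
  2-simplices (4): [0,1,2], [0,1,3], [0,2,3], [1,2,3]

so the chain groups are C_0 ≅ Z^4, C_1 ≅ Z^6, C_2 ≅ Z^4.

∂_1: C_1 → C_0 maps an edge to its endpoints' difference, ∂[p,q] = q − p. For instance
  ∂[1,2] = [2] − [1].
As a 4×6 matrix over Z this has rank 3, with invariant factors (1,1,1).

∂_2: C_2 → C_1 acts by ∂[p,q,r] = [q,r] − [p,r] + [p,q]. For instance
  ∂[1,2,3] = [2,3] − [1,3] + [1,2],
  ∂[0,2,3] = [2,3] − [0,3] + [0,2].
This gives a 6×4 integer matrix of rank 3; reducing to Smith normal form yields diagonal entries (1,1,1).

Reading off H_k = ker ∂_k / im ∂_{k+1}:

  H_0: rank C_0 − rank ∂_1 = 4 − 3 = 1, and the invariant factors of ∂_1 are all 1, so H_0 ≅ Z.
  H_1: rank ker ∂_1 − rank ∂_2 = (6 − 3) − 3 = 0, and the invariant factors of ∂_2 are all 1, so H_1 ≅ 0.
  H_2: rank ker ∂_2 − rank ∂_3 = (4 − 3) − 0 = 1, and there is no ∂_3, so H_2 ≅ Z.

As a check, the Euler characteristic is 4 − 6 + 4 = 2, which agrees with 1 − 0 + 1 = 2.

H_0 ≅ Z,  H_1 = 0,  H_2 ≅ Z.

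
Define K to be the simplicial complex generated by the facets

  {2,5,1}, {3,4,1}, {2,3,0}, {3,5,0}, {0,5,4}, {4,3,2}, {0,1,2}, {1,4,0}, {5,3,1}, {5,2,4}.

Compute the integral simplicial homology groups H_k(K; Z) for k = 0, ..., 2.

H_0 = Z,  H_1 = Z/2,  H_2 = 0.

Fix the vertex order 0 < 1 < 2 < 3 < 4 < 5 and write every simplex with vertices in increasing order. Then dim K = 2 and the simplices of K are:

  0-simplices (6): [0], [1], [2], [3], [4], [5]
  1-simplices (15): [0,1], [0,2], [0,3], [0,4], [0,5], [1,2], [1,3], [1,4], [1,5], [2,3], [2,4], [2,5], [3,4], [3,5], [4,5]
  2-simplices (10): [0,1,2], [0,1,4], [0,2,3], [0,3,5], [0,4,5], [1,2,5], [1,3,4], [1,3,5], [2,3,4], [2,4,5]

so the chain groups are C_0 ≅ Z^6, C_1 ≅ Z^15, C_2 ≅ Z^10.

The boundary map ∂_1: C_1 → C_0 sends each edge [p,q] (with p < q) to q − p.
This gives a 6×15 integer matrix of rank 5; reducing to Smith normal form yields diagonal entries (1,1,1,1,1).

Boundary ∂_2: C_2 → C_1 sends each 2-simplex [p,q,r] to [q,r] − [p,r] + [p,q]. For instance
  ∂[1,3,4] = [3,4] − [1,4] + [1,3],
  ∂[0,1,4] = [1,4] − [0,4] + [0,1].
The resulting 15×10 matrix has rank 10, and its Smith normal form has invariant factors (1,1,1,1,1,1,1,1,1,2).

Now H_k = ker ∂_k / im ∂_{k+1}, so:

  H_0: rank C_0 − rank ∂_1 = 6 − 5 = 1, and the invariant factors of ∂_1 are all 1, so H_0 = Z.
  H_1: rank ker ∂_1 − rank ∂_2 = (15 − 5) − 10 = 0, and ∂_2 has invariant factor 2 > 1, so H_1 = Z/2.
  H_2: rank ker ∂_2 − rank ∂_3 = (10 − 10) − 0 = 0, and there is no ∂_3, so H_2 = 0.

As a check, the Euler characteristic is 6 − 15 + 10 = 1, which agrees with 1 − 0 + 0 = 1.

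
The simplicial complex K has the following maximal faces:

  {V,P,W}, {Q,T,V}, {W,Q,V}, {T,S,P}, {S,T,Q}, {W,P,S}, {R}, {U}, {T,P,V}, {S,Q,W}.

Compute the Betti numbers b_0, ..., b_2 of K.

b_0 = 3, b_1 = 0, b_2 = 1.

Fix the vertex order P < Q < R < S < T < U < V < W and write every simplex with vertices in increasing order. Then dim K = 2 and the simplices of K are:

  0-simplices (8): P, Q, R, S, T, U, V, W
  1-simplices (12): PS, PT, PV, PW, QS, QT, QV, QW, ST, SW, TV, VW
  2-simplices (8): PST, PSW, PTV, PVW, QST, QSW, QTV, QVW

Hence C_0 ≅ Z^8, C_1 ≅ Z^12, C_2 ≅ Z^8.

Boundary ∂_1: C_1 → C_0 maps an edge to its endpoints' difference, ∂[p,q] = q − p.
The resulting 8×12 matrix has rank 5, and its Smith normal form has invariant factors (1,1,1,1,1).

The boundary map ∂_2: C_2 → C_1 sends each 2-simplex [p,q,r] to [q,r] − [p,r] + [p,q]. For instance
  ∂QSW = SW − QW + QS,
  ∂PTV = TV − PV + PT.
The 12×8 boundary matrix has rank 7 and Smith normal form diag(1,1,1,1,1,1,1).

Computing H_k = (kernel of ∂_k) / (image of ∂_{k+1}):

  H_0: rank C_0 − rank ∂_1 = 8 − 5 = 3, and the invariant factors of ∂_1 are all 1, so H_0 ≅ Z^3.
  H_1: rank ker ∂_1 − rank ∂_2 = (12 − 5) − 7 = 0, and the invariant factors of ∂_2 are all 1, so H_1 ≅ 0.
  H_2: rank ker ∂_2 − rank ∂_3 = (8 − 7) − 0 = 1, and there is no ∂_3, so H_2 ≅ Z.

Hence the Betti numbers are b_0 = 3, b_1 = 0, b_2 = 1.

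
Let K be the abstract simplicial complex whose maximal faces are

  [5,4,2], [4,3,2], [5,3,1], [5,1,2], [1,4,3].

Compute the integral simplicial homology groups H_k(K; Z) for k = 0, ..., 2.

H_0 ≅ Z,  H_1 ≅ Z,  H_2 = 0.

K has 5 vertices, 10 edges, 5 triangles.
rank ∂_0 = 0, rank ∂_1 = 4 ⇒ b_0 = 5 − 0 − 4 = 1; all invariant factors of ∂_1 are 1 so no torsion. So H_0 = Z.
rank ∂_1 = 4, rank ∂_2 = 5 ⇒ b_1 = 10 − 4 − 5 = 1; all invariant factors of ∂_2 are 1 so no torsion. So H_1 = Z.
rank ∂_2 = 5, rank ∂_3 = 0 ⇒ b_2 = 5 − 5 − 0 = 0. So H_2 = 0.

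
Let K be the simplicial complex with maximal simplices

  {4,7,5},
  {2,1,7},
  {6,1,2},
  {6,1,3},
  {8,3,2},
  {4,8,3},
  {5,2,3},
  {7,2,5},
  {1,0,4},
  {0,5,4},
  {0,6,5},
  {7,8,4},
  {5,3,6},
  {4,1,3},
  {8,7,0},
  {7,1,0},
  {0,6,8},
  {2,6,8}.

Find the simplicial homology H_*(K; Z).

H_0 = Z,  H_1 = Z × Z/2,  H_2 = 0.

We work with the vertex ordering 0 < 1 < 2 < 3 < 4 < 5 < 6 < 7 < 8. The simplices of K, each written with vertices in increasing order, are:

  0-simplices (9): [0], [1], [2], [3], [4], [5], [6], [7], [8]
  1-simplices (27): (27 of them)
  2-simplices (18): [0,1,4], [0,1,7], [0,4,5], [0,5,6], [0,6,8], [0,7,8], [1,2,6], [1,2,7], [1,3,4], [1,3,6], [2,3,5], [2,3,8], [2,5,7], [2,6,8], [3,4,8], [3,5,6], [4,5,7], [4,7,8]

so the chain groups are C_0 ≅ Z^9, C_1 ≅ Z^27, C_2 ≅ Z^18.

The boundary map ∂_1: C_1 → C_0 maps an edge to its endpoints' difference, ∂[p,q] = q − p. For instance
  ∂[1,7] = [7] − [1].
The 9×27 boundary matrix has rank 8 and Smith normal form diag(1,1,1,1,1,1,1,1).

The boundary map ∂_2: C_2 → C_1 acts by ∂[p,q,r] = [q,r] − [p,r] + [p,q]. For instance
  ∂[3,5,6] = [5,6] − [3,6] + [3,5],
  ∂[1,3,6] = [3,6] − [1,6] + [1,3].
As a 27×18 matrix over Z this has rank 18, with invariant factors (1,1,1,1,1,1,1,1,1,1,1,1,1,1,1,1,1,2).

From H_k ≅ ker(∂_k) / im(∂_{k+1}) we obtain:

  H_0: rank C_0 − rank ∂_1 = 9 − 8 = 1, and the invariant factors of ∂_1 are all 1, so H_0 = Z.
  H_1: rank ker ∂_1 − rank ∂_2 = (27 − 8) − 18 = 1, and ∂_2 has invariant factor 2 > 1, so H_1 = Z × Z/2.
  H_2: rank ker ∂_2 − rank ∂_3 = (18 − 18) − 0 = 0, and there is no ∂_3, so H_2 = 0.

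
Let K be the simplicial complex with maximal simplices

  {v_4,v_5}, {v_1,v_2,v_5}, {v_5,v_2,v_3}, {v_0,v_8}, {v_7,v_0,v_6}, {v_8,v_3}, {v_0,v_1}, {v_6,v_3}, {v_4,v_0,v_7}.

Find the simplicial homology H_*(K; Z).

H_0 ≅ Z,  H_1 ≅ Z^3,  H_2 = 0.

Take the total order v_0 < v_1 < v_2 < v_3 < v_4 < v_5 < v_6 < v_7 < v_8 on the vertex set. Then K (dimension 2) consists of the simplices:

  0-simplices (9): [v_0], [v_1], [v_2], [v_3], [v_4], [v_5], [v_6], [v_7], [v_8]
  1-simplices (15): (15 of them)
  2-simplices (4): [v_0,v_4,v_7], [v_0,v_6,v_7], [v_1,v_2,v_5], [v_2,v_3,v_5]

Hence C_0 ≅ Z^9, C_1 ≅ Z^15, C_2 ≅ Z^4.

The boundary map ∂_1: C_1 → C_0 is given by ∂[p,q] = [q] − [p]. For instance
  ∂[v_2,v_5] = [v_5] − [v_2].
The resulting 9×15 matrix has rank 8, and its Smith normal form has invariant factors (1,1,1,1,1,1,1,1).

Boundary ∂_2: C_2 → C_1 sends each 2-simplex [p,q,r] to [q,r] − [p,r] + [p,q]. For instance
  ∂[v_2,v_3,v_5] = [v_3,v_5] − [v_2,v_5] + [v_2,v_3],
  ∂[v_1,v_2,v_5] = [v_2,v_5] − [v_1,v_5] + [v_1,v_2].
This gives a 15×4 integer matrix of rank 4; reducing to Smith normal form yields diagonal entries (1,1,1,1).

Reading off H_k = ker ∂_k / im ∂_{k+1}:

  H_0: rank C_0 − rank ∂_1 = 9 − 8 = 1, and the invariant factors of ∂_1 are all 1, so H_0 = Z.
  H_1: rank ker ∂_1 − rank ∂_2 = (15 − 8) − 4 = 3, and the invariant factors of ∂_2 are all 1, so H_1 = Z^3.
  H_2: rank ker ∂_2 − rank ∂_3 = (4 − 4) − 0 = 0, and there is no ∂_3, so H_2 = 0.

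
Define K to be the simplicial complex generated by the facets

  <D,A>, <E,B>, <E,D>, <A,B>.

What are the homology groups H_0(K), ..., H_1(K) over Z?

H_0 ≅ Z,  H_1 ≅ Z.

K has 4 vertices, 4 edges.
rank ∂_0 = 0, rank ∂_1 = 3 ⇒ b_0 = 4 − 0 − 3 = 1; all invariant factors of ∂_1 are 1 so no torsion. So H_0 = Z.
rank ∂_1 = 3, rank ∂_2 = 0 ⇒ b_1 = 4 − 3 − 0 = 1. So H_1 = Z.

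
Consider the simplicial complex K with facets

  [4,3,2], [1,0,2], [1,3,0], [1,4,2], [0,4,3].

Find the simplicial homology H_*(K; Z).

H_0 = Z,  H_1 = Z,  H_2 = 0.

We work with the vertex ordering 0 < 1 < 2 < 3 < 4. The simplices of K, each written with vertices in increasing order, are:

  0-simplices (5): [0], [1], [2], [3], [4]
  1-simplices (10): [0,1], [0,2], [0,3], [0,4], [1,2], [1,3], [1,4], [2,3], [2,4], [3,4]
  2-simplices (5): [0,1,2], [0,1,3], [0,3,4], [1,2,4], [2,3,4]

giving chain groups C_0 ≅ Z^5, C_1 ≅ Z^10, C_2 ≅ Z^5.

Boundary ∂_1: C_1 → C_0 sends each edge [p,q] (with p < q) to q − p. For instance
  ∂[0,4] = [4] − [0].
This gives a 5×10 integer matrix of rank 4; reducing to Smith normal form yields diagonal entries (1,1,1,1).

The boundary map ∂_2: C_2 → C_1 sends each 2-simplex [p,q,r] to [q,r] − [p,r] + [p,q]. For instance
  ∂[2,3,4] = [3,4] − [2,4] + [2,3],
  ∂[0,3,4] = [3,4] − [0,4] + [0,3].
As a 10×5 matrix over Z this has rank 5, with invariant factors (1,1,1,1,1).

From H_k ≅ ker(∂_k) / im(∂_{k+1}) we obtain:

  H_0: rank C_0 − rank ∂_1 = 5 − 4 = 1, and the invariant factors of ∂_1 are all 1, so H_0 = Z.
  H_1: rank ker ∂_1 − rank ∂_2 = (10 − 4) − 5 = 1, and the invariant factors of ∂_2 are all 1, so H_1 = Z.
  H_2: rank ker ∂_2 − rank ∂_3 = (5 − 5) − 0 = 0, and there is no ∂_3, so H_2 = 0.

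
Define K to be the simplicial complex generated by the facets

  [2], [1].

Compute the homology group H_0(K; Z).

H_0 = Z^2.

We work with the vertex ordering 1 < 2. The simplices of K, each written with vertices in increasing order, are:

  0-simplices (2): [1], [2]

Hence C_0 ≅ Z^2.

Computing H_k = (kernel of ∂_k) / (image of ∂_{k+1}):

  H_0: rank C_0 − rank ∂_1 = 2 − 0 = 2, and there is no ∂_1, so H_0 ≅ Z^2.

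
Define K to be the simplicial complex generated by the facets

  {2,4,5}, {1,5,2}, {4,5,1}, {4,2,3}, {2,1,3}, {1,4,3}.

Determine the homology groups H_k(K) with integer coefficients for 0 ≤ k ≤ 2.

H_0 = Z,  H_1 = 0,  H_2 = Z.

Take the total order 1 < 2 < 3 < 4 < 5 on the vertex set. Then K (dimension 2) consists of the simplices:

  0-simplices (5): [1], [2], [3], [4], [5]
  1-simplices (9): [1,2], [1,3], [1,4], [1,5], [2,3], [2,4], [2,5], [3,4], [4,5]
  2-simplices (6): [1,2,3], [1,2,5], [1,3,4], [1,4,5], [2,3,4], [2,4,5]

giving chain groups C_0 ≅ Z^5, C_1 ≅ Z^9, C_2 ≅ Z^6.

Boundary ∂_1: C_1 → C_0 is given by ∂[p,q] = [q] − [p].
The 5×9 boundary matrix has rank 4 and Smith normal form diag(1,1,1,1).

The boundary map ∂_2: C_2 → C_1 maps a triangle to the signed sum of its edges. For instance
  ∂[2,4,5] = [4,5] − [2,5] + [2,4],
  ∂[2,3,4] = [3,4] − [2,4] + [2,3].
The 9×6 boundary matrix has rank 5 and Smith normal form diag(1,1,1,1,1).

Reading off H_k = ker ∂_k / im ∂_{k+1}:

  H_0: rank C_0 − rank ∂_1 = 5 − 4 = 1, and the invariant factors of ∂_1 are all 1, so H_0 ≅ Z.
  H_1: rank ker ∂_1 − rank ∂_2 = (9 − 4) − 5 = 0, and the invariant factors of ∂_2 are all 1, so H_1 ≅ 0.
  H_2: rank ker ∂_2 − rank ∂_3 = (6 − 5) − 0 = 1, and there is no ∂_3, so H_2 ≅ Z.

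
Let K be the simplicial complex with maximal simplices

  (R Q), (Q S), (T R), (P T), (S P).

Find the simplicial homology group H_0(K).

H_0 = Z.

Order the vertices as P < Q < R < S < T. Listing each simplex with vertices in this order, K has dimension 1 with simplices:

  0-simplices (5): P, Q, R, S, T
  1-simplices (5): PS, PT, QR, QS, RT

giving chain groups C_0 ≅ Z^5, C_1 ≅ Z^5.

The boundary map ∂_1: C_1 → C_0 maps an edge to its endpoints' difference, ∂[p,q] = q − p. For instance
  ∂PS = S − P.
The 5×5 boundary matrix has rank 4 and Smith normal form diag(1,1,1,1).

From H_k ≅ ker(∂_k) / im(∂_{k+1}) we obtain:

  H_0: rank C_0 − rank ∂_1 = 5 − 4 = 1, and the invariant factors of ∂_1 are all 1, so H_0 = Z.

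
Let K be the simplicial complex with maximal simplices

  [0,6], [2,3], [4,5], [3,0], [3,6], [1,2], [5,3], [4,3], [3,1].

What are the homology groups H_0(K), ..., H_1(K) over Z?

H_0 = Z,  H_1 = Z^3.

Order the vertices as 0 < 1 < 2 < 3 < 4 < 5 < 6. Listing each simplex with vertices in this order, K has dimension 1 with simplices:

  0-simplices (7): [0], [1], [2], [3], [4], [5], [6]
  1-simplices (9): [0,3], [0,6], [1,2], [1,3], [2,3], [3,4], [3,5], [3,6], [4,5]

so the chain groups are C_0 ≅ Z^7, C_1 ≅ Z^9.

The boundary map ∂_1: C_1 → C_0 maps an edge to its endpoints' difference, ∂[p,q] = q − p. For instance
  ∂[1,3] = [3] − [1].
As a 7×9 matrix over Z this has rank 6, with invariant factors (1,1,1,1,1,1).

From H_k ≅ ker(∂_k) / im(∂_{k+1}) we obtain:

  H_0: rank C_0 − rank ∂_1 = 7 − 6 = 1, and the invariant factors of ∂_1 are all 1, so H_0 = Z.
  H_1: rank ker ∂_1 − rank ∂_2 = (9 − 6) − 0 = 3, and there is no ∂_2, so H_1 = Z^3.

As a check, the Euler characteristic is 7 − 9 = -2, which agrees with 1 − 3 = -2.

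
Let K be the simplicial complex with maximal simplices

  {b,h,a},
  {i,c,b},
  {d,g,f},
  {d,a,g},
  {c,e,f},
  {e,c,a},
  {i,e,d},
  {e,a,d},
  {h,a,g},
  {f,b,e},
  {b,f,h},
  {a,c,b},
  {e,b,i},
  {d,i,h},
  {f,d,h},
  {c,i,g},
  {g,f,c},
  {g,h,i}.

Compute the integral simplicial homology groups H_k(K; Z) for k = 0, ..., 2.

H_0 = Z,  H_1 = Z ⊕ Z/2Z,  H_2 = 0.

Take the total order a < b < c < d < e < f < g < h < i on the vertex set. Then K (dimension 2) consists of the simplices:

  0-simplices (9): a, b, c, d, e, f, g, h, i
  1-simplices (27): ab, ac, ad, ae, ag, ah, bc, be, bf, bh, bi, ce, cf, cg, ci, de, df, dg, dh, di, ef, ei, fg, fh, gh, gi, hi
  2-simplices (18): abc, abh, ace, ade, adg, agh, bci, bef, bei, bfh, cef, cfg, cgi, dei, dfg, dfh, dhi, ghi

so the chain groups are C_0 ≅ Z^9, C_1 ≅ Z^27, C_2 ≅ Z^18.

The boundary map ∂_1: C_1 → C_0 is given by ∂[p,q] = [q] − [p]. For instance
  ∂de = e − d.
The 9×27 boundary matrix has rank 8 and Smith normal form diag(1,1,1,1,1,1,1,1).

∂_2: C_2 → C_1 acts by ∂[p,q,r] = [q,r] − [p,r] + [p,q]. For instance
  ∂dfg = fg − dg + df,
  ∂ghi = hi − gi + gh.
The resulting 27×18 matrix has rank 18, and its Smith normal form has invariant factors (1,1,1,1,1,1,1,1,1,1,1,1,1,1,1,1,1,2).

Reading off H_k = ker ∂_k / im ∂_{k+1}:

  H_0: rank C_0 − rank ∂_1 = 9 − 8 = 1, and the invariant factors of ∂_1 are all 1, so H_0 = Z.
  H_1: rank ker ∂_1 − rank ∂_2 = (27 − 8) − 18 = 1, and ∂_2 has invariant factor 2 > 1, so H_1 = Z ⊕ Z/2Z.
  H_2: rank ker ∂_2 − rank ∂_3 = (18 − 18) − 0 = 0, and there is no ∂_3, so H_2 = 0.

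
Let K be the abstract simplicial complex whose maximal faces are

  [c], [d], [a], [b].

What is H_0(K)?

We work with the vertex ordering a < b < c < d. The simplices of K, each written with vertices in increasing order, are:

  0-simplices (4): a, b, c, d

so the chain groups are C_0 ≅ Z^4.

Computing H_k = (kernel of ∂_k) / (image of ∂_{k+1}):

  H_0: rank C_0 − rank ∂_1 = 4 − 0 = 4, and there is no ∂_1, so H_0 ≅ Z^4.

H_0 ≅ Z^4.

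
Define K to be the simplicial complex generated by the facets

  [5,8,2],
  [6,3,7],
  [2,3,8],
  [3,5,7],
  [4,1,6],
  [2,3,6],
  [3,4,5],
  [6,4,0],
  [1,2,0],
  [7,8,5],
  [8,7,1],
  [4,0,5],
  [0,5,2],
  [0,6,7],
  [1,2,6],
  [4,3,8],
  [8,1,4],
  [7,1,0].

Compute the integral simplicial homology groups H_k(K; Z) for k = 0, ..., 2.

Order the vertices as 0 < 1 < 2 < 3 < 4 < 5 < 6 < 7 < 8. Listing each simplex with vertices in this order, K has dimension 2 with simplices:

  0-simplices (9): [0], [1], [2], [3], [4], [5], [6], [7], [8]
  1-simplices (27): (27 of them)
  2-simplices (18): [0,1,2], [0,1,7], [0,2,5], [0,4,5], [0,4,6], [0,6,7], [1,2,6], [1,4,6], [1,4,8], [1,7,8], [2,3,6], [2,3,8], [2,5,8], [3,4,5], [3,4,8], [3,5,7], [3,6,7], [5,7,8]

Hence C_0 ≅ Z^9, C_1 ≅ Z^27, C_2 ≅ Z^18.

The boundary map ∂_1: C_1 → C_0 maps an edge to its endpoints' difference, ∂[p,q] = q − p. For instance
  ∂[4,8] = [8] − [4].
As a 9×27 matrix over Z this has rank 8, with invariant factors (1,1,1,1,1,1,1,1).

Boundary ∂_2: C_2 → C_1 maps a triangle to the signed sum of its edges. For instance
  ∂[0,2,5] = [2,5] − [0,5] + [0,2],
  ∂[0,1,2] = [1,2] − [0,2] + [0,1].
The 27×18 boundary matrix has rank 18 and Smith normal form diag(1,1,1,1,1,1,1,1,1,1,1,1,1,1,1,1,1,2).

From H_k ≅ ker(∂_k) / im(∂_{k+1}) we obtain:

  H_0: rank C_0 − rank ∂_1 = 9 − 8 = 1, and the invariant factors of ∂_1 are all 1, so H_0 ≅ Z.
  H_1: rank ker ∂_1 − rank ∂_2 = (27 − 8) − 18 = 1, and ∂_2 has invariant factor 2 > 1, so H_1 ≅ Z × Z/2.
  H_2: rank ker ∂_2 − rank ∂_3 = (18 − 18) − 0 = 0, and there is no ∂_3, so H_2 ≅ 0.

H_0 ≅ Z,  H_1 ≅ Z × Z/2,  H_2 = 0.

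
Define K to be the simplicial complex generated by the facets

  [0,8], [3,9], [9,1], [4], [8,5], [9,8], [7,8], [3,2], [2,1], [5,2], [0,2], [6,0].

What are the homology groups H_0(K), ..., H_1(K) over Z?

H_0 ≅ Z^2,  H_1 ≅ Z^3.

We work with the vertex ordering 0 < 1 < 2 < 3 < 4 < 5 < 6 < 7 < 8 < 9. The simplices of K, each written with vertices in increasing order, are:

  0-simplices (10): [0], [1], [2], [3], [4], [5], [6], [7], [8], [9]
  1-simplices (11): [0,2], [0,6], [0,8], [1,2], [1,9], [2,3], [2,5], [3,9], [5,8], [7,8], [8,9]

giving chain groups C_0 ≅ Z^10, C_1 ≅ Z^11.

Boundary ∂_1: C_1 → C_0 is given by ∂[p,q] = [q] − [p]. For instance
  ∂[3,9] = [9] − [3].
This gives a 10×11 integer matrix of rank 8; reducing to Smith normal form yields diagonal entries (1,1,1,1,1,1,1,1).

Computing H_k = (kernel of ∂_k) / (image of ∂_{k+1}):

  H_0: rank C_0 − rank ∂_1 = 10 − 8 = 2, and the invariant factors of ∂_1 are all 1, so H_0 = Z^2.
  H_1: rank ker ∂_1 − rank ∂_2 = (11 − 8) − 0 = 3, and there is no ∂_2, so H_1 = Z^3.

As a check, the Euler characteristic is 10 − 11 = -1, which agrees with 2 − 3 = -1.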